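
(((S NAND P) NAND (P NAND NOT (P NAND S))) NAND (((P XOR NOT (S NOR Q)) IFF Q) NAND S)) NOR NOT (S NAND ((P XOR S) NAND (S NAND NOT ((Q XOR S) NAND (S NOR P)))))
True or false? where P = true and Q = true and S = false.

S NAND P = false NAND true = true
P NAND S = true NAND false = true
NOT (P NAND S) = NOT true = false
P NAND NOT (P NAND S) = true NAND false = true
(S NAND P) NAND (P NAND NOT (P NAND S)) = true NAND true = false
S NOR Q = false NOR true = false
NOT (S NOR Q) = NOT false = true
P XOR NOT (S NOR Q) = true XOR true = false
(P XOR NOT (S NOR Q)) IFF Q = false IFF true = false
((P XOR NOT (S NOR Q)) IFF Q) NAND S = false NAND false = true
((S NAND P) NAND (P NAND NOT (P NAND S))) NAND (((P XOR NOT (S NOR Q)) IFF Q) NAND S) = false NAND true = true
P XOR S = true XOR false = true
Q XOR S = true XOR false = true
S NOR P = false NOR true = false
(Q XOR S) NAND (S NOR P) = true NAND false = true
NOT ((Q XOR S) NAND (S NOR P)) = NOT true = false
S NAND NOT ((Q XOR S) NAND (S NOR P)) = false NAND false = true
(P XOR S) NAND (S NAND NOT ((Q XOR S) NAND (S NOR P))) = true NAND true = false
S NAND ((P XOR S) NAND (S NAND NOT ((Q XOR S) NAND (S NOR P)))) = false NAND false = true
NOT (S NAND ((P XOR S) NAND (S NAND NOT ((Q XOR S) NAND (S NOR P))))) = NOT true = false
(((S NAND P) NAND (P NAND NOT (P NAND S))) NAND (((P XOR NOT (S NOR Q)) IFF Q) NAND S)) NOR NOT (S NAND ((P XOR S) NAND (S NAND NOT ((Q XOR S) NAND (S NOR P))))) = true NOR false = false

false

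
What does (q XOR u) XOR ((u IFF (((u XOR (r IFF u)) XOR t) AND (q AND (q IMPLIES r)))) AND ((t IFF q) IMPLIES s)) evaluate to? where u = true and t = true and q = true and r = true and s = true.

true

q XOR u = true XOR true = false
r IFF u = true IFF true = true
u XOR (r IFF u) = true XOR true = false
(u XOR (r IFF u)) XOR t = false XOR true = true
q IMPLIES r = true IMPLIES true = true
q AND (q IMPLIES r) = true AND true = true
((u XOR (r IFF u)) XOR t) AND (q AND (q IMPLIES r)) = true AND true = true
u IFF (((u XOR (r IFF u)) XOR t) AND (q AND (q IMPLIES r))) = true IFF true = true
t IFF q = true IFF true = true
(t IFF q) IMPLIES s = true IMPLIES true = true
(u IFF (((u XOR (r IFF u)) XOR t) AND (q AND (q IMPLIES r)))) AND ((t IFF q) IMPLIES s) = true AND true = true
(q XOR u) XOR ((u IFF (((u XOR (r IFF u)) XOR t) AND (q AND (q IMPLIES r)))) AND ((t IFF q) IMPLIES s)) = false XOR true = true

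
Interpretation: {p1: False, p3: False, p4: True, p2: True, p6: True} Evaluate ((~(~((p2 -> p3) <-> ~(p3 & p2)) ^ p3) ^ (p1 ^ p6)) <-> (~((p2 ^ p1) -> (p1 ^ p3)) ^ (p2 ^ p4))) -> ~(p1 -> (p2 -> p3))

p2 -> p3 = True -> False = False
p3 & p2 = False & True = False
~(p3 & p2) = ~False = True
(p2 -> p3) <-> ~(p3 & p2) = False <-> True = False
~((p2 -> p3) <-> ~(p3 & p2)) = ~False = True
~((p2 -> p3) <-> ~(p3 & p2)) ^ p3 = True ^ False = True
~(~((p2 -> p3) <-> ~(p3 & p2)) ^ p3) = ~True = False
p1 ^ p6 = False ^ True = True
~(~((p2 -> p3) <-> ~(p3 & p2)) ^ p3) ^ (p1 ^ p6) = False ^ True = True
p2 ^ p1 = True ^ False = True
p1 ^ p3 = False ^ False = False
(p2 ^ p1) -> (p1 ^ p3) = True -> False = False
~((p2 ^ p1) -> (p1 ^ p3)) = ~False = True
p2 ^ p4 = True ^ True = False
~((p2 ^ p1) -> (p1 ^ p3)) ^ (p2 ^ p4) = True ^ False = True
(~(~((p2 -> p3) <-> ~(p3 & p2)) ^ p3) ^ (p1 ^ p6)) <-> (~((p2 ^ p1) -> (p1 ^ p3)) ^ (p2 ^ p4)) = True <-> True = True
p2 -> p3 = True -> False = False
p1 -> (p2 -> p3) = False -> False = True
~(p1 -> (p2 -> p3)) = ~True = False
((~(~((p2 -> p3) <-> ~(p3 & p2)) ^ p3) ^ (p1 ^ p6)) <-> (~((p2 ^ p1) -> (p1 ^ p3)) ^ (p2 ^ p4))) -> ~(p1 -> (p2 -> p3)) = True -> False = False

False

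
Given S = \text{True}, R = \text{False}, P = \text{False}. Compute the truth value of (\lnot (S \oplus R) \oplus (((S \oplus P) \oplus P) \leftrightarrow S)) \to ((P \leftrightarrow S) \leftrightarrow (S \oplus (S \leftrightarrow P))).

Substituting S=\text{True}, R=\text{False}, P=\text{False}:
S \oplus R = \text{True} \oplus \text{False} = \text{True}
\lnot (S \oplus R) = \lnot \text{True} = \text{False}
S \oplus P = \text{True} \oplus \text{False} = \text{True}
(S \oplus P) \oplus P = \text{True} \oplus \text{False} = \text{True}
((S \oplus P) \oplus P) \leftrightarrow S = \text{True} \leftrightarrow \text{True} = \text{True}
\lnot (S \oplus R) \oplus (((S \oplus P) \oplus P) \leftrightarrow S) = \text{False} \oplus \text{True} = \text{True}
P \leftrightarrow S = \text{False} \leftrightarrow \text{True} = \text{False}
S \leftrightarrow P = \text{True} \leftrightarrow \text{False} = \text{False}
S \oplus (S \leftrightarrow P) = \text{True} \oplus \text{False} = \text{True}
(P \leftrightarrow S) \leftrightarrow (S \oplus (S \leftrightarrow P)) = \text{False} \leftrightarrow \text{True} = \text{False}
(\lnot (S \oplus R) \oplus (((S \oplus P) \oplus P) \leftrightarrow S)) \to ((P \leftrightarrow S) \leftrightarrow (S \oplus (S \leftrightarrow P))) = \text{True} \to \text{False} = \text{False}

\text{False}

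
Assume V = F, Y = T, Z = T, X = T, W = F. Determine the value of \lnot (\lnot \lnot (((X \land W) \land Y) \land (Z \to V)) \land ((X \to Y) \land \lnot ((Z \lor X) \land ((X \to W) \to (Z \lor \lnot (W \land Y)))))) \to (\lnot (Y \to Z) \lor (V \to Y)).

T

X \land W = T \land F = F
(X \land W) \land Y = F \land T = F
Z \to V = T \to F = F
((X \land W) \land Y) \land (Z \to V) = F \land F = F
\lnot (((X \land W) \land Y) \land (Z \to V)) = \lnot F = T
\lnot \lnot (((X \land W) \land Y) \land (Z \to V)) = \lnot T = F
X \to Y = T \to T = T
Z \lor X = T \lor T = T
X \to W = T \to F = F
W \land Y = F \land T = F
\lnot (W \land Y) = \lnot F = T
Z \lor \lnot (W \land Y) = T \lor T = T
(X \to W) \to (Z \lor \lnot (W \land Y)) = F \to T = T
(Z \lor X) \land ((X \to W) \to (Z \lor \lnot (W \land Y))) = T \land T = T
\lnot ((Z \lor X) \land ((X \to W) \to (Z \lor \lnot (W \land Y)))) = \lnot T = F
(X \to Y) \land \lnot ((Z \lor X) \land ((X \to W) \to (Z \lor \lnot (W \land Y)))) = T \land F = F
\lnot \lnot (((X \land W) \land Y) \land (Z \to V)) \land ((X \to Y) \land \lnot ((Z \lor X) \land ((X \to W) \to (Z \lor \lnot (W \land Y))))) = F \land F = F
\lnot (\lnot \lnot (((X \land W) \land Y) \land (Z \to V)) \land ((X \to Y) \land \lnot ((Z \lor X) \land ((X \to W) \to (Z \lor \lnot (W \land Y)))))) = \lnot F = T
Y \to Z = T \to T = T
\lnot (Y \to Z) = \lnot T = F
V \to Y = F \to T = T
\lnot (Y \to Z) \lor (V \to Y) = F \lor T = T
\lnot (\lnot \lnot (((X \land W) \land Y) \land (Z \to V)) \land ((X \to Y) \land \lnot ((Z \lor X) \land ((X \to W) \to (Z \lor \lnot (W \land Y)))))) \to (\lnot (Y \to Z) \lor (V \to Y)) = T \to T = T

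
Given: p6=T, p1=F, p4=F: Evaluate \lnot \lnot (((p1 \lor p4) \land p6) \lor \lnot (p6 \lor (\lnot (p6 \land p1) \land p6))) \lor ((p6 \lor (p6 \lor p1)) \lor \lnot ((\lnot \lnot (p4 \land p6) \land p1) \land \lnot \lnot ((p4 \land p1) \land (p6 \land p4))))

T

Substituting p6=T, p1=F, p4=F:
p1 \lor p4 = F \lor F = F
(p1 \lor p4) \land p6 = F \land T = F
p6 \land p1 = T \land F = F
\lnot (p6 \land p1) = \lnot F = T
\lnot (p6 \land p1) \land p6 = T \land T = T
p6 \lor (\lnot (p6 \land p1) \land p6) = T \lor T = T
\lnot (p6 \lor (\lnot (p6 \land p1) \land p6)) = \lnot T = F
((p1 \lor p4) \land p6) \lor \lnot (p6 \lor (\lnot (p6 \land p1) \land p6)) = F \lor F = F
\lnot (((p1 \lor p4) \land p6) \lor \lnot (p6 \lor (\lnot (p6 \land p1) \land p6))) = \lnot F = T
\lnot \lnot (((p1 \lor p4) \land p6) \lor \lnot (p6 \lor (\lnot (p6 \land p1) \land p6))) = \lnot T = F
p6 \lor p1 = T \lor F = T
p6 \lor (p6 \lor p1) = T \lor T = T
p4 \land p6 = F \land T = F
\lnot (p4 \land p6) = \lnot F = T
\lnot \lnot (p4 \land p6) = \lnot T = F
\lnot \lnot (p4 \land p6) \land p1 = F \land F = F
p4 \land p1 = F \land F = F
p6 \land p4 = T \land F = F
(p4 \land p1) \land (p6 \land p4) = F \land F = F
\lnot ((p4 \land p1) \land (p6 \land p4)) = \lnot F = T
\lnot \lnot ((p4 \land p1) \land (p6 \land p4)) = \lnot T = F
(\lnot \lnot (p4 \land p6) \land p1) \land \lnot \lnot ((p4 \land p1) \land (p6 \land p4)) = F \land F = F
\lnot ((\lnot \lnot (p4 \land p6) \land p1) \land \lnot \lnot ((p4 \land p1) \land (p6 \land p4))) = \lnot F = T
(p6 \lor (p6 \lor p1)) \lor \lnot ((\lnot \lnot (p4 \land p6) \land p1) \land \lnot \lnot ((p4 \land p1) \land (p6 \land p4))) = T \lor T = T
\lnot \lnot (((p1 \lor p4) \land p6) \lor \lnot (p6 \lor (\lnot (p6 \land p1) \land p6))) \lor ((p6 \lor (p6 \lor p1)) \lor \lnot ((\lnot \lnot (p4 \land p6) \land p1) \land \lnot \lnot ((p4 \land p1) \land (p6 \land p4)))) = F \lor T = T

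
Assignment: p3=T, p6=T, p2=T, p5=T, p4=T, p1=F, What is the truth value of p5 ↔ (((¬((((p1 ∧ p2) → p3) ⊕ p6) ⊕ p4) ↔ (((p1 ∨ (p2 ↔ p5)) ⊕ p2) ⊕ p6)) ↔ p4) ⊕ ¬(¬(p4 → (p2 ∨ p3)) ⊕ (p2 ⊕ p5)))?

T

p1 ∧ p2 = F ∧ T = F
(p1 ∧ p2) → p3 = F → T = T
((p1 ∧ p2) → p3) ⊕ p6 = T ⊕ T = F
(((p1 ∧ p2) → p3) ⊕ p6) ⊕ p4 = F ⊕ T = T
¬((((p1 ∧ p2) → p3) ⊕ p6) ⊕ p4) = ¬T = F
p2 ↔ p5 = T ↔ T = T
p1 ∨ (p2 ↔ p5) = F ∨ T = T
(p1 ∨ (p2 ↔ p5)) ⊕ p2 = T ⊕ T = F
((p1 ∨ (p2 ↔ p5)) ⊕ p2) ⊕ p6 = F ⊕ T = T
¬((((p1 ∧ p2) → p3) ⊕ p6) ⊕ p4) ↔ (((p1 ∨ (p2 ↔ p5)) ⊕ p2) ⊕ p6) = F ↔ T = F
(¬((((p1 ∧ p2) → p3) ⊕ p6) ⊕ p4) ↔ (((p1 ∨ (p2 ↔ p5)) ⊕ p2) ⊕ p6)) ↔ p4 = F ↔ T = F
p2 ∨ p3 = T ∨ T = T
p4 → (p2 ∨ p3) = T → T = T
¬(p4 → (p2 ∨ p3)) = ¬T = F
p2 ⊕ p5 = T ⊕ T = F
¬(p4 → (p2 ∨ p3)) ⊕ (p2 ⊕ p5) = F ⊕ F = F
¬(¬(p4 → (p2 ∨ p3)) ⊕ (p2 ⊕ p5)) = ¬F = T
((¬((((p1 ∧ p2) → p3) ⊕ p6) ⊕ p4) ↔ (((p1 ∨ (p2 ↔ p5)) ⊕ p2) ⊕ p6)) ↔ p4) ⊕ ¬(¬(p4 → (p2 ∨ p3)) ⊕ (p2 ⊕ p5)) = F ⊕ T = T
p5 ↔ (((¬((((p1 ∧ p2) → p3) ⊕ p6) ⊕ p4) ↔ (((p1 ∨ (p2 ↔ p5)) ⊕ p2) ⊕ p6)) ↔ p4) ⊕ ¬(¬(p4 → (p2 ∨ p3)) ⊕ (p2 ⊕ p5))) = T ↔ T = T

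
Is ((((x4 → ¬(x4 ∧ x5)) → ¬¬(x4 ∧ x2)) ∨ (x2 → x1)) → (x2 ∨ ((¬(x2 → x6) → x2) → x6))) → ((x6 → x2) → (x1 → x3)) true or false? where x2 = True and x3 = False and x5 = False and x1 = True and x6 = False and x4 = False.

False

x4 ∧ x5 = False ∧ False = False
¬(x4 ∧ x5) = ¬False = True
x4 → ¬(x4 ∧ x5) = False → True = True
x4 ∧ x2 = False ∧ True = False
¬(x4 ∧ x2) = ¬False = True
¬¬(x4 ∧ x2) = ¬True = False
(x4 → ¬(x4 ∧ x5)) → ¬¬(x4 ∧ x2) = True → False = False
x2 → x1 = True → True = True
((x4 → ¬(x4 ∧ x5)) → ¬¬(x4 ∧ x2)) ∨ (x2 → x1) = False ∨ True = True
x2 → x6 = True → False = False
¬(x2 → x6) = ¬False = True
¬(x2 → x6) → x2 = True → True = True
(¬(x2 → x6) → x2) → x6 = True → False = False
x2 ∨ ((¬(x2 → x6) → x2) → x6) = True ∨ False = True
(((x4 → ¬(x4 ∧ x5)) → ¬¬(x4 ∧ x2)) ∨ (x2 → x1)) → (x2 ∨ ((¬(x2 → x6) → x2) → x6)) = True → True = True
x6 → x2 = False → True = True
x1 → x3 = True → False = False
(x6 → x2) → (x1 → x3) = True → False = False
((((x4 → ¬(x4 ∧ x5)) → ¬¬(x4 ∧ x2)) ∨ (x2 → x1)) → (x2 ∨ ((¬(x2 → x6) → x2) → x6))) → ((x6 → x2) → (x1 → x3)) = True → False = False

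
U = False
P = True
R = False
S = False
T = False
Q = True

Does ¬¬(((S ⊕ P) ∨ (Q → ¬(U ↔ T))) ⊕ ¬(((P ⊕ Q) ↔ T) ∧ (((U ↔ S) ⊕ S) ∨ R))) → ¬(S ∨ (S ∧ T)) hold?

True

S ⊕ P = False ⊕ True = True
U ↔ T = False ↔ False = True
¬(U ↔ T) = ¬True = False
Q → ¬(U ↔ T) = True → False = False
(S ⊕ P) ∨ (Q → ¬(U ↔ T)) = True ∨ False = True
P ⊕ Q = True ⊕ True = False
(P ⊕ Q) ↔ T = False ↔ False = True
U ↔ S = False ↔ False = True
(U ↔ S) ⊕ S = True ⊕ False = True
((U ↔ S) ⊕ S) ∨ R = True ∨ False = True
((P ⊕ Q) ↔ T) ∧ (((U ↔ S) ⊕ S) ∨ R) = True ∧ True = True
¬(((P ⊕ Q) ↔ T) ∧ (((U ↔ S) ⊕ S) ∨ R)) = ¬True = False
((S ⊕ P) ∨ (Q → ¬(U ↔ T))) ⊕ ¬(((P ⊕ Q) ↔ T) ∧ (((U ↔ S) ⊕ S) ∨ R)) = True ⊕ False = True
¬(((S ⊕ P) ∨ (Q → ¬(U ↔ T))) ⊕ ¬(((P ⊕ Q) ↔ T) ∧ (((U ↔ S) ⊕ S) ∨ R))) = ¬True = False
¬¬(((S ⊕ P) ∨ (Q → ¬(U ↔ T))) ⊕ ¬(((P ⊕ Q) ↔ T) ∧ (((U ↔ S) ⊕ S) ∨ R))) = ¬False = True
S ∧ T = False ∧ False = False
S ∨ (S ∧ T) = False ∨ False = False
¬(S ∨ (S ∧ T)) = ¬False = True
¬¬(((S ⊕ P) ∨ (Q → ¬(U ↔ T))) ⊕ ¬(((P ⊕ Q) ↔ T) ∧ (((U ↔ S) ⊕ S) ∨ R))) → ¬(S ∨ (S ∧ T)) = True → True = True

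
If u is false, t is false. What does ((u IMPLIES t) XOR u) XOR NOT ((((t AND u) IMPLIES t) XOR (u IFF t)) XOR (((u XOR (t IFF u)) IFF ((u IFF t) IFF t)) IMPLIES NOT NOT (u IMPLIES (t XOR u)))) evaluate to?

T

u IMPLIES t = F IMPLIES F = T
(u IMPLIES t) XOR u = T XOR F = T
t AND u = F AND F = F
(t AND u) IMPLIES t = F IMPLIES F = T
u IFF t = F IFF F = T
((t AND u) IMPLIES t) XOR (u IFF t) = T XOR T = F
t IFF u = F IFF F = T
u XOR (t IFF u) = F XOR T = T
u IFF t = F IFF F = T
(u IFF t) IFF t = T IFF F = F
(u XOR (t IFF u)) IFF ((u IFF t) IFF t) = T IFF F = F
t XOR u = F XOR F = F
u IMPLIES (t XOR u) = F IMPLIES F = T
NOT (u IMPLIES (t XOR u)) = NOT T = F
NOT NOT (u IMPLIES (t XOR u)) = NOT F = T
((u XOR (t IFF u)) IFF ((u IFF t) IFF t)) IMPLIES NOT NOT (u IMPLIES (t XOR u)) = F IMPLIES T = T
(((t AND u) IMPLIES t) XOR (u IFF t)) XOR (((u XOR (t IFF u)) IFF ((u IFF t) IFF t)) IMPLIES NOT NOT (u IMPLIES (t XOR u))) = F XOR T = T
NOT ((((t AND u) IMPLIES t) XOR (u IFF t)) XOR (((u XOR (t IFF u)) IFF ((u IFF t) IFF t)) IMPLIES NOT NOT (u IMPLIES (t XOR u)))) = NOT T = F
((u IMPLIES t) XOR u) XOR NOT ((((t AND u) IMPLIES t) XOR (u IFF t)) XOR (((u XOR (t IFF u)) IFF ((u IFF t) IFF t)) IMPLIES NOT NOT (u IMPLIES (t XOR u)))) = T XOR F = T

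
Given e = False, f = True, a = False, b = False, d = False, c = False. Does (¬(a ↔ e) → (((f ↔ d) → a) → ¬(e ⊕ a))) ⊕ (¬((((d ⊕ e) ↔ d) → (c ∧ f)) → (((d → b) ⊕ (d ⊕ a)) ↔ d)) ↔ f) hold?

Substituting e=False, f=True, a=False, b=False, d=False, c=False:
a ↔ e = False ↔ False = True
¬(a ↔ e) = ¬True = False
f ↔ d = True ↔ False = False
(f ↔ d) → a = False → False = True
e ⊕ a = False ⊕ False = False
¬(e ⊕ a) = ¬False = True
((f ↔ d) → a) → ¬(e ⊕ a) = True → True = True
¬(a ↔ e) → (((f ↔ d) → a) → ¬(e ⊕ a)) = False → True = True
d ⊕ e = False ⊕ False = False
(d ⊕ e) ↔ d = False ↔ False = True
c ∧ f = False ∧ True = False
((d ⊕ e) ↔ d) → (c ∧ f) = True → False = False
d → b = False → False = True
d ⊕ a = False ⊕ False = False
(d → b) ⊕ (d ⊕ a) = True ⊕ False = True
((d → b) ⊕ (d ⊕ a)) ↔ d = True ↔ False = False
(((d ⊕ e) ↔ d) → (c ∧ f)) → (((d → b) ⊕ (d ⊕ a)) ↔ d) = False → False = True
¬((((d ⊕ e) ↔ d) → (c ∧ f)) → (((d → b) ⊕ (d ⊕ a)) ↔ d)) = ¬True = False
¬((((d ⊕ e) ↔ d) → (c ∧ f)) → (((d → b) ⊕ (d ⊕ a)) ↔ d)) ↔ f = False ↔ True = False
(¬(a ↔ e) → (((f ↔ d) → a) → ¬(e ⊕ a))) ⊕ (¬((((d ⊕ e) ↔ d) → (c ∧ f)) → (((d → b) ⊕ (d ⊕ a)) ↔ d)) ↔ f) = True ⊕ False = True

True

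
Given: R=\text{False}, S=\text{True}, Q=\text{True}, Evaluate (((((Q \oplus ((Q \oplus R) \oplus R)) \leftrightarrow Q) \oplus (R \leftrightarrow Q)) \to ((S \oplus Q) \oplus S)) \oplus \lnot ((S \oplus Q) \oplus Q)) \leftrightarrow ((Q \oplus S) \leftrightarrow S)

\text{False}

Substituting R=\text{False}, S=\text{True}, Q=\text{True}:
Q \oplus R = \text{True} \oplus \text{False} = \text{True}
(Q \oplus R) \oplus R = \text{True} \oplus \text{False} = \text{True}
Q \oplus ((Q \oplus R) \oplus R) = \text{True} \oplus \text{True} = \text{False}
(Q \oplus ((Q \oplus R) \oplus R)) \leftrightarrow Q = \text{False} \leftrightarrow \text{True} = \text{False}
R \leftrightarrow Q = \text{False} \leftrightarrow \text{True} = \text{False}
((Q \oplus ((Q \oplus R) \oplus R)) \leftrightarrow Q) \oplus (R \leftrightarrow Q) = \text{False} \oplus \text{False} = \text{False}
S \oplus Q = \text{True} \oplus \text{True} = \text{False}
(S \oplus Q) \oplus S = \text{False} \oplus \text{True} = \text{True}
(((Q \oplus ((Q \oplus R) \oplus R)) \leftrightarrow Q) \oplus (R \leftrightarrow Q)) \to ((S \oplus Q) \oplus S) = \text{False} \to \text{True} = \text{True}
S \oplus Q = \text{True} \oplus \text{True} = \text{False}
(S \oplus Q) \oplus Q = \text{False} \oplus \text{True} = \text{True}
\lnot ((S \oplus Q) \oplus Q) = \lnot \text{True} = \text{False}
((((Q \oplus ((Q \oplus R) \oplus R)) \leftrightarrow Q) \oplus (R \leftrightarrow Q)) \to ((S \oplus Q) \oplus S)) \oplus \lnot ((S \oplus Q) \oplus Q) = \text{True} \oplus \text{False} = \text{True}
Q \oplus S = \text{True} \oplus \text{True} = \text{False}
(Q \oplus S) \leftrightarrow S = \text{False} \leftrightarrow \text{True} = \text{False}
(((((Q \oplus ((Q \oplus R) \oplus R)) \leftrightarrow Q) \oplus (R \leftrightarrow Q)) \to ((S \oplus Q) \oplus S)) \oplus \lnot ((S \oplus Q) \oplus Q)) \leftrightarrow ((Q \oplus S) \leftrightarrow S) = \text{True} \leftrightarrow \text{False} = \text{False}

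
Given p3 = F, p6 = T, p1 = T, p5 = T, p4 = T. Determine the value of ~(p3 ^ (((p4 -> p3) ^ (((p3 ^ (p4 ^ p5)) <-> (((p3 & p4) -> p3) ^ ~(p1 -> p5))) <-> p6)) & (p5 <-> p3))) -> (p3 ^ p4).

p4 -> p3 = T -> F = F
p4 ^ p5 = T ^ T = F
p3 ^ (p4 ^ p5) = F ^ F = F
p3 & p4 = F & T = F
(p3 & p4) -> p3 = F -> F = T
p1 -> p5 = T -> T = T
~(p1 -> p5) = ~T = F
((p3 & p4) -> p3) ^ ~(p1 -> p5) = T ^ F = T
(p3 ^ (p4 ^ p5)) <-> (((p3 & p4) -> p3) ^ ~(p1 -> p5)) = F <-> T = F
((p3 ^ (p4 ^ p5)) <-> (((p3 & p4) -> p3) ^ ~(p1 -> p5))) <-> p6 = F <-> T = F
(p4 -> p3) ^ (((p3 ^ (p4 ^ p5)) <-> (((p3 & p4) -> p3) ^ ~(p1 -> p5))) <-> p6) = F ^ F = F
p5 <-> p3 = T <-> F = F
((p4 -> p3) ^ (((p3 ^ (p4 ^ p5)) <-> (((p3 & p4) -> p3) ^ ~(p1 -> p5))) <-> p6)) & (p5 <-> p3) = F & F = F
p3 ^ (((p4 -> p3) ^ (((p3 ^ (p4 ^ p5)) <-> (((p3 & p4) -> p3) ^ ~(p1 -> p5))) <-> p6)) & (p5 <-> p3)) = F ^ F = F
~(p3 ^ (((p4 -> p3) ^ (((p3 ^ (p4 ^ p5)) <-> (((p3 & p4) -> p3) ^ ~(p1 -> p5))) <-> p6)) & (p5 <-> p3))) = ~F = T
p3 ^ p4 = F ^ T = T
~(p3 ^ (((p4 -> p3) ^ (((p3 ^ (p4 ^ p5)) <-> (((p3 & p4) -> p3) ^ ~(p1 -> p5))) <-> p6)) & (p5 <-> p3))) -> (p3 ^ p4) = T -> T = T

T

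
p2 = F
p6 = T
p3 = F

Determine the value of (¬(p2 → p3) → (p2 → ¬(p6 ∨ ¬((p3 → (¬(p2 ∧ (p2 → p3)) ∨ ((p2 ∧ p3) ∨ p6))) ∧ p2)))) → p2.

F

p2 → p3 = F → F = T
¬(p2 → p3) = ¬T = F
p2 → p3 = F → F = T
p2 ∧ (p2 → p3) = F ∧ T = F
¬(p2 ∧ (p2 → p3)) = ¬F = T
p2 ∧ p3 = F ∧ F = F
(p2 ∧ p3) ∨ p6 = F ∨ T = T
¬(p2 ∧ (p2 → p3)) ∨ ((p2 ∧ p3) ∨ p6) = T ∨ T = T
p3 → (¬(p2 ∧ (p2 → p3)) ∨ ((p2 ∧ p3) ∨ p6)) = F → T = T
(p3 → (¬(p2 ∧ (p2 → p3)) ∨ ((p2 ∧ p3) ∨ p6))) ∧ p2 = T ∧ F = F
¬((p3 → (¬(p2 ∧ (p2 → p3)) ∨ ((p2 ∧ p3) ∨ p6))) ∧ p2) = ¬F = T
p6 ∨ ¬((p3 → (¬(p2 ∧ (p2 → p3)) ∨ ((p2 ∧ p3) ∨ p6))) ∧ p2) = T ∨ T = T
¬(p6 ∨ ¬((p3 → (¬(p2 ∧ (p2 → p3)) ∨ ((p2 ∧ p3) ∨ p6))) ∧ p2)) = ¬T = F
p2 → ¬(p6 ∨ ¬((p3 → (¬(p2 ∧ (p2 → p3)) ∨ ((p2 ∧ p3) ∨ p6))) ∧ p2)) = F → F = T
¬(p2 → p3) → (p2 → ¬(p6 ∨ ¬((p3 → (¬(p2 ∧ (p2 → p3)) ∨ ((p2 ∧ p3) ∨ p6))) ∧ p2))) = F → T = T
(¬(p2 → p3) → (p2 → ¬(p6 ∨ ¬((p3 → (¬(p2 ∧ (p2 → p3)) ∨ ((p2 ∧ p3) ∨ p6))) ∧ p2)))) → p2 = T → F = F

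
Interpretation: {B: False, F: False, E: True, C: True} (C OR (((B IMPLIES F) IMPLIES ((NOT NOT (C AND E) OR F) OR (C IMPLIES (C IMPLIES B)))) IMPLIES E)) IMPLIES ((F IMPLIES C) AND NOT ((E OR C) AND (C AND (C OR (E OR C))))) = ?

False

B IMPLIES F = False IMPLIES False = True
C AND E = True AND True = True
NOT (C AND E) = NOT True = False
NOT NOT (C AND E) = NOT False = True
NOT NOT (C AND E) OR F = True OR False = True
C IMPLIES B = True IMPLIES False = False
C IMPLIES (C IMPLIES B) = True IMPLIES False = False
(NOT NOT (C AND E) OR F) OR (C IMPLIES (C IMPLIES B)) = True OR False = True
(B IMPLIES F) IMPLIES ((NOT NOT (C AND E) OR F) OR (C IMPLIES (C IMPLIES B))) = True IMPLIES True = True
((B IMPLIES F) IMPLIES ((NOT NOT (C AND E) OR F) OR (C IMPLIES (C IMPLIES B)))) IMPLIES E = True IMPLIES True = True
C OR (((B IMPLIES F) IMPLIES ((NOT NOT (C AND E) OR F) OR (C IMPLIES (C IMPLIES B)))) IMPLIES E) = True OR True = True
F IMPLIES C = False IMPLIES True = True
E OR C = True OR True = True
E OR C = True OR True = True
C OR (E OR C) = True OR True = True
C AND (C OR (E OR C)) = True AND True = True
(E OR C) AND (C AND (C OR (E OR C))) = True AND True = True
NOT ((E OR C) AND (C AND (C OR (E OR C)))) = NOT True = False
(F IMPLIES C) AND NOT ((E OR C) AND (C AND (C OR (E OR C)))) = True AND False = False
(C OR (((B IMPLIES F) IMPLIES ((NOT NOT (C AND E) OR F) OR (C IMPLIES (C IMPLIES B)))) IMPLIES E)) IMPLIES ((F IMPLIES C) AND NOT ((E OR C) AND (C AND (C OR (E OR C))))) = True IMPLIES False = False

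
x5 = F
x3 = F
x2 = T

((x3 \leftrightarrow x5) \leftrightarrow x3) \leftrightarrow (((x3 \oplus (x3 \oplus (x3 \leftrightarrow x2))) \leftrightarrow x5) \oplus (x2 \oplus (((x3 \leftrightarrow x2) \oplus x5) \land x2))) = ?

x3 \leftrightarrow x5 = F \leftrightarrow F = T
(x3 \leftrightarrow x5) \leftrightarrow x3 = T \leftrightarrow F = F
x3 \leftrightarrow x2 = F \leftrightarrow T = F
x3 \oplus (x3 \leftrightarrow x2) = F \oplus F = F
x3 \oplus (x3 \oplus (x3 \leftrightarrow x2)) = F \oplus F = F
(x3 \oplus (x3 \oplus (x3 \leftrightarrow x2))) \leftrightarrow x5 = F \leftrightarrow F = T
x3 \leftrightarrow x2 = F \leftrightarrow T = F
(x3 \leftrightarrow x2) \oplus x5 = F \oplus F = F
((x3 \leftrightarrow x2) \oplus x5) \land x2 = F \land T = F
x2 \oplus (((x3 \leftrightarrow x2) \oplus x5) \land x2) = T \oplus F = T
((x3 \oplus (x3 \oplus (x3 \leftrightarrow x2))) \leftrightarrow x5) \oplus (x2 \oplus (((x3 \leftrightarrow x2) \oplus x5) \land x2)) = T \oplus T = F
((x3 \leftrightarrow x5) \leftrightarrow x3) \leftrightarrow (((x3 \oplus (x3 \oplus (x3 \leftrightarrow x2))) \leftrightarrow x5) \oplus (x2 \oplus (((x3 \leftrightarrow x2) \oplus x5) \land x2))) = F \leftrightarrow F = T

T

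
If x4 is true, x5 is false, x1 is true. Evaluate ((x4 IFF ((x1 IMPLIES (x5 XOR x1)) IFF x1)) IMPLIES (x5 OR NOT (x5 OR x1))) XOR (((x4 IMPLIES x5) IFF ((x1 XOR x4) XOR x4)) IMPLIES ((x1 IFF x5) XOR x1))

x5 XOR x1 = False XOR True = True
x1 IMPLIES (x5 XOR x1) = True IMPLIES True = True
(x1 IMPLIES (x5 XOR x1)) IFF x1 = True IFF True = True
x4 IFF ((x1 IMPLIES (x5 XOR x1)) IFF x1) = True IFF True = True
x5 OR x1 = False OR True = True
NOT (x5 OR x1) = NOT True = False
x5 OR NOT (x5 OR x1) = False OR False = False
(x4 IFF ((x1 IMPLIES (x5 XOR x1)) IFF x1)) IMPLIES (x5 OR NOT (x5 OR x1)) = True IMPLIES False = False
x4 IMPLIES x5 = True IMPLIES False = False
x1 XOR x4 = True XOR True = False
(x1 XOR x4) XOR x4 = False XOR True = True
(x4 IMPLIES x5) IFF ((x1 XOR x4) XOR x4) = False IFF True = False
x1 IFF x5 = True IFF False = False
(x1 IFF x5) XOR x1 = False XOR True = True
((x4 IMPLIES x5) IFF ((x1 XOR x4) XOR x4)) IMPLIES ((x1 IFF x5) XOR x1) = False IMPLIES True = True
((x4 IFF ((x1 IMPLIES (x5 XOR x1)) IFF x1)) IMPLIES (x5 OR NOT (x5 OR x1))) XOR (((x4 IMPLIES x5) IFF ((x1 XOR x4) XOR x4)) IMPLIES ((x1 IFF x5) XOR x1)) = False XOR True = True

True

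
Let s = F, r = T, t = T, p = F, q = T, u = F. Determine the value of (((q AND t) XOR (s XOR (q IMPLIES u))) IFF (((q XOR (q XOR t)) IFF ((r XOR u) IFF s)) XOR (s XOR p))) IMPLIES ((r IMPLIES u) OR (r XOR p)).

q AND t = T AND T = T
q IMPLIES u = T IMPLIES F = F
s XOR (q IMPLIES u) = F XOR F = F
(q AND t) XOR (s XOR (q IMPLIES u)) = T XOR F = T
q XOR t = T XOR T = F
q XOR (q XOR t) = T XOR F = T
r XOR u = T XOR F = T
(r XOR u) IFF s = T IFF F = F
(q XOR (q XOR t)) IFF ((r XOR u) IFF s) = T IFF F = F
s XOR p = F XOR F = F
((q XOR (q XOR t)) IFF ((r XOR u) IFF s)) XOR (s XOR p) = F XOR F = F
((q AND t) XOR (s XOR (q IMPLIES u))) IFF (((q XOR (q XOR t)) IFF ((r XOR u) IFF s)) XOR (s XOR p)) = T IFF F = F
r IMPLIES u = T IMPLIES F = F
r XOR p = T XOR F = T
(r IMPLIES u) OR (r XOR p) = F OR T = T
(((q AND t) XOR (s XOR (q IMPLIES u))) IFF (((q XOR (q XOR t)) IFF ((r XOR u) IFF s)) XOR (s XOR p))) IMPLIES ((r IMPLIES u) OR (r XOR p)) = F IMPLIES T = T

T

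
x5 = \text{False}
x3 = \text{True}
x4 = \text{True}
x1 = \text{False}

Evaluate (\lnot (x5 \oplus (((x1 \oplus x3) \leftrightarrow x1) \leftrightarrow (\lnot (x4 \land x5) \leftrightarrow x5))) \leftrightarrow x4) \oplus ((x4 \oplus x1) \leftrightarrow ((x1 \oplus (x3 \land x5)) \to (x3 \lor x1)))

Substituting x5=\text{False}, x3=\text{True}, x4=\text{True}, x1=\text{False}:
x1 \oplus x3 = \text{False} \oplus \text{True} = \text{True}
(x1 \oplus x3) \leftrightarrow x1 = \text{True} \leftrightarrow \text{False} = \text{False}
x4 \land x5 = \text{True} \land \text{False} = \text{False}
\lnot (x4 \land x5) = \lnot \text{False} = \text{True}
\lnot (x4 \land x5) \leftrightarrow x5 = \text{True} \leftrightarrow \text{False} = \text{False}
((x1 \oplus x3) \leftrightarrow x1) \leftrightarrow (\lnot (x4 \land x5) \leftrightarrow x5) = \text{False} \leftrightarrow \text{False} = \text{True}
x5 \oplus (((x1 \oplus x3) \leftrightarrow x1) \leftrightarrow (\lnot (x4 \land x5) \leftrightarrow x5)) = \text{False} \oplus \text{True} = \text{True}
\lnot (x5 \oplus (((x1 \oplus x3) \leftrightarrow x1) \leftrightarrow (\lnot (x4 \land x5) \leftrightarrow x5))) = \lnot \text{True} = \text{False}
\lnot (x5 \oplus (((x1 \oplus x3) \leftrightarrow x1) \leftrightarrow (\lnot (x4 \land x5) \leftrightarrow x5))) \leftrightarrow x4 = \text{False} \leftrightarrow \text{True} = \text{False}
x4 \oplus x1 = \text{True} \oplus \text{False} = \text{True}
x3 \land x5 = \text{True} \land \text{False} = \text{False}
x1 \oplus (x3 \land x5) = \text{False} \oplus \text{False} = \text{False}
x3 \lor x1 = \text{True} \lor \text{False} = \text{True}
(x1 \oplus (x3 \land x5)) \to (x3 \lor x1) = \text{False} \to \text{True} = \text{True}
(x4 \oplus x1) \leftrightarrow ((x1 \oplus (x3 \land x5)) \to (x3 \lor x1)) = \text{True} \leftrightarrow \text{True} = \text{True}
(\lnot (x5 \oplus (((x1 \oplus x3) \leftrightarrow x1) \leftrightarrow (\lnot (x4 \land x5) \leftrightarrow x5))) \leftrightarrow x4) \oplus ((x4 \oplus x1) \leftrightarrow ((x1 \oplus (x3 \land x5)) \to (x3 \lor x1))) = \text{False} \oplus \text{True} = \text{True}

\text{True}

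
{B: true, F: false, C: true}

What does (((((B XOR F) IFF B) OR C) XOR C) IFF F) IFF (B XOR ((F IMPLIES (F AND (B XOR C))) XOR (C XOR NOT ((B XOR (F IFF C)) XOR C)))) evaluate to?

Substituting B=true, F=false, C=true:
B XOR F = true XOR false = true
(B XOR F) IFF B = true IFF true = true
((B XOR F) IFF B) OR C = true OR true = true
(((B XOR F) IFF B) OR C) XOR C = true XOR true = false
((((B XOR F) IFF B) OR C) XOR C) IFF F = false IFF false = true
B XOR C = true XOR true = false
F AND (B XOR C) = false AND false = false
F IMPLIES (F AND (B XOR C)) = false IMPLIES false = true
F IFF C = false IFF true = false
B XOR (F IFF C) = true XOR false = true
(B XOR (F IFF C)) XOR C = true XOR true = false
NOT ((B XOR (F IFF C)) XOR C) = NOT false = true
C XOR NOT ((B XOR (F IFF C)) XOR C) = true XOR true = false
(F IMPLIES (F AND (B XOR C))) XOR (C XOR NOT ((B XOR (F IFF C)) XOR C)) = true XOR false = true
B XOR ((F IMPLIES (F AND (B XOR C))) XOR (C XOR NOT ((B XOR (F IFF C)) XOR C))) = true XOR true = false
(((((B XOR F) IFF B) OR C) XOR C) IFF F) IFF (B XOR ((F IMPLIES (F AND (B XOR C))) XOR (C XOR NOT ((B XOR (F IFF C)) XOR C)))) = true IFF false = false

false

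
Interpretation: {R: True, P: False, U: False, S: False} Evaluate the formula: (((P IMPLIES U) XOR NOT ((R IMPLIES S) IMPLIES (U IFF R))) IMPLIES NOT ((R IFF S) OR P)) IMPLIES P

False

P IMPLIES U = False IMPLIES False = True
R IMPLIES S = True IMPLIES False = False
U IFF R = False IFF True = False
(R IMPLIES S) IMPLIES (U IFF R) = False IMPLIES False = True
NOT ((R IMPLIES S) IMPLIES (U IFF R)) = NOT True = False
(P IMPLIES U) XOR NOT ((R IMPLIES S) IMPLIES (U IFF R)) = True XOR False = True
R IFF S = True IFF False = False
(R IFF S) OR P = False OR False = False
NOT ((R IFF S) OR P) = NOT False = True
((P IMPLIES U) XOR NOT ((R IMPLIES S) IMPLIES (U IFF R))) IMPLIES NOT ((R IFF S) OR P) = True IMPLIES True = True
(((P IMPLIES U) XOR NOT ((R IMPLIES S) IMPLIES (U IFF R))) IMPLIES NOT ((R IFF S) OR P)) IMPLIES P = True IMPLIES False = False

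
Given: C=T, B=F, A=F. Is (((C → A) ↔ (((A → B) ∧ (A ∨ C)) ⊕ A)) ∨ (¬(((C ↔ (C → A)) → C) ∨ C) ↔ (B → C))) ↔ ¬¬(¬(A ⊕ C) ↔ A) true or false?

F

C → A = T → F = F
A → B = F → F = T
A ∨ C = F ∨ T = T
(A → B) ∧ (A ∨ C) = T ∧ T = T
((A → B) ∧ (A ∨ C)) ⊕ A = T ⊕ F = T
(C → A) ↔ (((A → B) ∧ (A ∨ C)) ⊕ A) = F ↔ T = F
C → A = T → F = F
C ↔ (C → A) = T ↔ F = F
(C ↔ (C → A)) → C = F → T = T
((C ↔ (C → A)) → C) ∨ C = T ∨ T = T
¬(((C ↔ (C → A)) → C) ∨ C) = ¬T = F
B → C = F → T = T
¬(((C ↔ (C → A)) → C) ∨ C) ↔ (B → C) = F ↔ T = F
((C → A) ↔ (((A → B) ∧ (A ∨ C)) ⊕ A)) ∨ (¬(((C ↔ (C → A)) → C) ∨ C) ↔ (B → C)) = F ∨ F = F
A ⊕ C = F ⊕ T = T
¬(A ⊕ C) = ¬T = F
¬(A ⊕ C) ↔ A = F ↔ F = T
¬(¬(A ⊕ C) ↔ A) = ¬T = F
¬¬(¬(A ⊕ C) ↔ A) = ¬F = T
(((C → A) ↔ (((A → B) ∧ (A ∨ C)) ⊕ A)) ∨ (¬(((C ↔ (C → A)) → C) ∨ C) ↔ (B → C))) ↔ ¬¬(¬(A ⊕ C) ↔ A) = F ↔ T = F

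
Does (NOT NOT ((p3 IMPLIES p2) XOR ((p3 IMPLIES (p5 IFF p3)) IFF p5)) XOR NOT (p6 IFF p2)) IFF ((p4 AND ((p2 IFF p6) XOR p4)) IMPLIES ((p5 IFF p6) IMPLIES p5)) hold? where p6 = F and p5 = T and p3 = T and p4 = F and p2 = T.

T

p3 IMPLIES p2 = T IMPLIES T = T
p5 IFF p3 = T IFF T = T
p3 IMPLIES (p5 IFF p3) = T IMPLIES T = T
(p3 IMPLIES (p5 IFF p3)) IFF p5 = T IFF T = T
(p3 IMPLIES p2) XOR ((p3 IMPLIES (p5 IFF p3)) IFF p5) = T XOR T = F
NOT ((p3 IMPLIES p2) XOR ((p3 IMPLIES (p5 IFF p3)) IFF p5)) = NOT F = T
NOT NOT ((p3 IMPLIES p2) XOR ((p3 IMPLIES (p5 IFF p3)) IFF p5)) = NOT T = F
p6 IFF p2 = F IFF T = F
NOT (p6 IFF p2) = NOT F = T
NOT NOT ((p3 IMPLIES p2) XOR ((p3 IMPLIES (p5 IFF p3)) IFF p5)) XOR NOT (p6 IFF p2) = F XOR T = T
p2 IFF p6 = T IFF F = F
(p2 IFF p6) XOR p4 = F XOR F = F
p4 AND ((p2 IFF p6) XOR p4) = F AND F = F
p5 IFF p6 = T IFF F = F
(p5 IFF p6) IMPLIES p5 = F IMPLIES T = T
(p4 AND ((p2 IFF p6) XOR p4)) IMPLIES ((p5 IFF p6) IMPLIES p5) = F IMPLIES T = T
(NOT NOT ((p3 IMPLIES p2) XOR ((p3 IMPLIES (p5 IFF p3)) IFF p5)) XOR NOT (p6 IFF p2)) IFF ((p4 AND ((p2 IFF p6) XOR p4)) IMPLIES ((p5 IFF p6) IMPLIES p5)) = T IFF T = T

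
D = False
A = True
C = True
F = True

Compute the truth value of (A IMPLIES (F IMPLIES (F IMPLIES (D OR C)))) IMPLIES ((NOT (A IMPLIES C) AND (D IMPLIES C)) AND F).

False

D OR C = False OR True = True
F IMPLIES (D OR C) = True IMPLIES True = True
F IMPLIES (F IMPLIES (D OR C)) = True IMPLIES True = True
A IMPLIES (F IMPLIES (F IMPLIES (D OR C))) = True IMPLIES True = True
A IMPLIES C = True IMPLIES True = True
NOT (A IMPLIES C) = NOT True = False
D IMPLIES C = False IMPLIES True = True
NOT (A IMPLIES C) AND (D IMPLIES C) = False AND True = False
(NOT (A IMPLIES C) AND (D IMPLIES C)) AND F = False AND True = False
(A IMPLIES (F IMPLIES (F IMPLIES (D OR C)))) IMPLIES ((NOT (A IMPLIES C) AND (D IMPLIES C)) AND F) = True IMPLIES False = False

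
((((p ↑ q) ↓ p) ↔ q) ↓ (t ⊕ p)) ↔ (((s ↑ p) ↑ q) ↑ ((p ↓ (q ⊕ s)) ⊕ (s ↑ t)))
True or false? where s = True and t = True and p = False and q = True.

p ↑ q = False ↑ True = True
(p ↑ q) ↓ p = True ↓ False = False
((p ↑ q) ↓ p) ↔ q = False ↔ True = False
t ⊕ p = True ⊕ False = True
(((p ↑ q) ↓ p) ↔ q) ↓ (t ⊕ p) = False ↓ True = False
s ↑ p = True ↑ False = True
(s ↑ p) ↑ q = True ↑ True = False
q ⊕ s = True ⊕ True = False
p ↓ (q ⊕ s) = False ↓ False = True
s ↑ t = True ↑ True = False
(p ↓ (q ⊕ s)) ⊕ (s ↑ t) = True ⊕ False = True
((s ↑ p) ↑ q) ↑ ((p ↓ (q ⊕ s)) ⊕ (s ↑ t)) = False ↑ True = True
((((p ↑ q) ↓ p) ↔ q) ↓ (t ⊕ p)) ↔ (((s ↑ p) ↑ q) ↑ ((p ↓ (q ⊕ s)) ⊕ (s ↑ t))) = False ↔ True = False

False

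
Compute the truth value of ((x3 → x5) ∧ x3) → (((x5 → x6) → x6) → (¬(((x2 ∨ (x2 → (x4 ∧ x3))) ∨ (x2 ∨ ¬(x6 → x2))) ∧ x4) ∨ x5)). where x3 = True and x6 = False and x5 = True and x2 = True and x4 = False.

x3 → x5 = True → True = True
(x3 → x5) ∧ x3 = True ∧ True = True
x5 → x6 = True → False = False
(x5 → x6) → x6 = False → False = True
x4 ∧ x3 = False ∧ True = False
x2 → (x4 ∧ x3) = True → False = False
x2 ∨ (x2 → (x4 ∧ x3)) = True ∨ False = True
x6 → x2 = False → True = True
¬(x6 → x2) = ¬True = False
x2 ∨ ¬(x6 → x2) = True ∨ False = True
(x2 ∨ (x2 → (x4 ∧ x3))) ∨ (x2 ∨ ¬(x6 → x2)) = True ∨ True = True
((x2 ∨ (x2 → (x4 ∧ x3))) ∨ (x2 ∨ ¬(x6 → x2))) ∧ x4 = True ∧ False = False
¬(((x2 ∨ (x2 → (x4 ∧ x3))) ∨ (x2 ∨ ¬(x6 → x2))) ∧ x4) = ¬False = True
¬(((x2 ∨ (x2 → (x4 ∧ x3))) ∨ (x2 ∨ ¬(x6 → x2))) ∧ x4) ∨ x5 = True ∨ True = True
((x5 → x6) → x6) → (¬(((x2 ∨ (x2 → (x4 ∧ x3))) ∨ (x2 ∨ ¬(x6 → x2))) ∧ x4) ∨ x5) = True → True = True
((x3 → x5) ∧ x3) → (((x5 → x6) → x6) → (¬(((x2 ∨ (x2 → (x4 ∧ x3))) ∨ (x2 ∨ ¬(x6 → x2))) ∧ x4) ∨ x5)) = True → True = True

True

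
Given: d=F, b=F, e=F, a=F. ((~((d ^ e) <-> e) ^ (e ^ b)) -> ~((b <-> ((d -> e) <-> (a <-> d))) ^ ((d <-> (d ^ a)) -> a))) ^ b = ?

Substituting d=F, b=F, e=F, a=F:
d ^ e = F ^ F = F
(d ^ e) <-> e = F <-> F = T
~((d ^ e) <-> e) = ~T = F
e ^ b = F ^ F = F
~((d ^ e) <-> e) ^ (e ^ b) = F ^ F = F
d -> e = F -> F = T
a <-> d = F <-> F = T
(d -> e) <-> (a <-> d) = T <-> T = T
b <-> ((d -> e) <-> (a <-> d)) = F <-> T = F
d ^ a = F ^ F = F
d <-> (d ^ a) = F <-> F = T
(d <-> (d ^ a)) -> a = T -> F = F
(b <-> ((d -> e) <-> (a <-> d))) ^ ((d <-> (d ^ a)) -> a) = F ^ F = F
~((b <-> ((d -> e) <-> (a <-> d))) ^ ((d <-> (d ^ a)) -> a)) = ~F = T
(~((d ^ e) <-> e) ^ (e ^ b)) -> ~((b <-> ((d -> e) <-> (a <-> d))) ^ ((d <-> (d ^ a)) -> a)) = F -> T = T
((~((d ^ e) <-> e) ^ (e ^ b)) -> ~((b <-> ((d -> e) <-> (a <-> d))) ^ ((d <-> (d ^ a)) -> a))) ^ b = T ^ F = T

T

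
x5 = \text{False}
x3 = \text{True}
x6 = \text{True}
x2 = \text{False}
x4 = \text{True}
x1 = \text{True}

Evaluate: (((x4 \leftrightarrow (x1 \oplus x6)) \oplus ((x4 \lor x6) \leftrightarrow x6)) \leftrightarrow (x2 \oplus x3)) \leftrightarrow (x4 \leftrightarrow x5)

x1 \oplus x6 = \text{True} \oplus \text{True} = \text{False}
x4 \leftrightarrow (x1 \oplus x6) = \text{True} \leftrightarrow \text{False} = \text{False}
x4 \lor x6 = \text{True} \lor \text{True} = \text{True}
(x4 \lor x6) \leftrightarrow x6 = \text{True} \leftrightarrow \text{True} = \text{True}
(x4 \leftrightarrow (x1 \oplus x6)) \oplus ((x4 \lor x6) \leftrightarrow x6) = \text{False} \oplus \text{True} = \text{True}
x2 \oplus x3 = \text{False} \oplus \text{True} = \text{True}
((x4 \leftrightarrow (x1 \oplus x6)) \oplus ((x4 \lor x6) \leftrightarrow x6)) \leftrightarrow (x2 \oplus x3) = \text{True} \leftrightarrow \text{True} = \text{True}
x4 \leftrightarrow x5 = \text{True} \leftrightarrow \text{False} = \text{False}
(((x4 \leftrightarrow (x1 \oplus x6)) \oplus ((x4 \lor x6) \leftrightarrow x6)) \leftrightarrow (x2 \oplus x3)) \leftrightarrow (x4 \leftrightarrow x5) = \text{True} \leftrightarrow \text{False} = \text{False}

\text{False}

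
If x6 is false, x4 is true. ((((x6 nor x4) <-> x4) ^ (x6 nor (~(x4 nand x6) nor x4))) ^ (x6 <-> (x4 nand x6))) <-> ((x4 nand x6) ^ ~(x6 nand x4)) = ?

x6 nor x4 = False nor True = False
(x6 nor x4) <-> x4 = False <-> True = False
x4 nand x6 = True nand False = True
~(x4 nand x6) = ~True = False
~(x4 nand x6) nor x4 = False nor True = False
x6 nor (~(x4 nand x6) nor x4) = False nor False = True
((x6 nor x4) <-> x4) ^ (x6 nor (~(x4 nand x6) nor x4)) = False ^ True = True
x4 nand x6 = True nand False = True
x6 <-> (x4 nand x6) = False <-> True = False
(((x6 nor x4) <-> x4) ^ (x6 nor (~(x4 nand x6) nor x4))) ^ (x6 <-> (x4 nand x6)) = True ^ False = True
x4 nand x6 = True nand False = True
x6 nand x4 = False nand True = True
~(x6 nand x4) = ~True = False
(x4 nand x6) ^ ~(x6 nand x4) = True ^ False = True
((((x6 nor x4) <-> x4) ^ (x6 nor (~(x4 nand x6) nor x4))) ^ (x6 <-> (x4 nand x6))) <-> ((x4 nand x6) ^ ~(x6 nand x4)) = True <-> True = True

True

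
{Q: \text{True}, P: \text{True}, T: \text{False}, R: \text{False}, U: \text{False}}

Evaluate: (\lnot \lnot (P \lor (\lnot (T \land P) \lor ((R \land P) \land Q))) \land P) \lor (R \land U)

Substituting Q=\text{True}, P=\text{True}, T=\text{False}, R=\text{False}, U=\text{False}:
T \land P = \text{False} \land \text{True} = \text{False}
\lnot (T \land P) = \lnot \text{False} = \text{True}
R \land P = \text{False} \land \text{True} = \text{False}
(R \land P) \land Q = \text{False} \land \text{True} = \text{False}
\lnot (T \land P) \lor ((R \land P) \land Q) = \text{True} \lor \text{False} = \text{True}
P \lor (\lnot (T \land P) \lor ((R \land P) \land Q)) = \text{True} \lor \text{True} = \text{True}
\lnot (P \lor (\lnot (T \land P) \lor ((R \land P) \land Q))) = \lnot \text{True} = \text{False}
\lnot \lnot (P \lor (\lnot (T \land P) \lor ((R \land P) \land Q))) = \lnot \text{False} = \text{True}
\lnot \lnot (P \lor (\lnot (T \land P) \lor ((R \land P) \land Q))) \land P = \text{True} \land \text{True} = \text{True}
R \land U = \text{False} \land \text{False} = \text{False}
(\lnot \lnot (P \lor (\lnot (T \land P) \lor ((R \land P) \land Q))) \land P) \lor (R \land U) = \text{True} \lor \text{False} = \text{True}

\text{True}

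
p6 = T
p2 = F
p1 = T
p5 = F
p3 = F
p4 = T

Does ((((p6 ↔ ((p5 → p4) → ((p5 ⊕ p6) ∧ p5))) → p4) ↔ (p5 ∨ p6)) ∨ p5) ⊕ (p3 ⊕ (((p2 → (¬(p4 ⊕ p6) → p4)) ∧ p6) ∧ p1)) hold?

F

p5 → p4 = F → T = T
p5 ⊕ p6 = F ⊕ T = T
(p5 ⊕ p6) ∧ p5 = T ∧ F = F
(p5 → p4) → ((p5 ⊕ p6) ∧ p5) = T → F = F
p6 ↔ ((p5 → p4) → ((p5 ⊕ p6) ∧ p5)) = T ↔ F = F
(p6 ↔ ((p5 → p4) → ((p5 ⊕ p6) ∧ p5))) → p4 = F → T = T
p5 ∨ p6 = F ∨ T = T
((p6 ↔ ((p5 → p4) → ((p5 ⊕ p6) ∧ p5))) → p4) ↔ (p5 ∨ p6) = T ↔ T = T
(((p6 ↔ ((p5 → p4) → ((p5 ⊕ p6) ∧ p5))) → p4) ↔ (p5 ∨ p6)) ∨ p5 = T ∨ F = T
p4 ⊕ p6 = T ⊕ T = F
¬(p4 ⊕ p6) = ¬F = T
¬(p4 ⊕ p6) → p4 = T → T = T
p2 → (¬(p4 ⊕ p6) → p4) = F → T = T
(p2 → (¬(p4 ⊕ p6) → p4)) ∧ p6 = T ∧ T = T
((p2 → (¬(p4 ⊕ p6) → p4)) ∧ p6) ∧ p1 = T ∧ T = T
p3 ⊕ (((p2 → (¬(p4 ⊕ p6) → p4)) ∧ p6) ∧ p1) = F ⊕ T = T
((((p6 ↔ ((p5 → p4) → ((p5 ⊕ p6) ∧ p5))) → p4) ↔ (p5 ∨ p6)) ∨ p5) ⊕ (p3 ⊕ (((p2 → (¬(p4 ⊕ p6) → p4)) ∧ p6) ∧ p1)) = T ⊕ T = F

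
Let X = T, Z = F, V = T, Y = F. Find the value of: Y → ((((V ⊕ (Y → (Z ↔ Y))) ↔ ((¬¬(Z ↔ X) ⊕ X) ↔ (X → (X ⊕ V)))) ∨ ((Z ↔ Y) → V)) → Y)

T

Z ↔ Y = F ↔ F = T
Y → (Z ↔ Y) = F → T = T
V ⊕ (Y → (Z ↔ Y)) = T ⊕ T = F
Z ↔ X = F ↔ T = F
¬(Z ↔ X) = ¬F = T
¬¬(Z ↔ X) = ¬T = F
¬¬(Z ↔ X) ⊕ X = F ⊕ T = T
X ⊕ V = T ⊕ T = F
X → (X ⊕ V) = T → F = F
(¬¬(Z ↔ X) ⊕ X) ↔ (X → (X ⊕ V)) = T ↔ F = F
(V ⊕ (Y → (Z ↔ Y))) ↔ ((¬¬(Z ↔ X) ⊕ X) ↔ (X → (X ⊕ V))) = F ↔ F = T
Z ↔ Y = F ↔ F = T
(Z ↔ Y) → V = T → T = T
((V ⊕ (Y → (Z ↔ Y))) ↔ ((¬¬(Z ↔ X) ⊕ X) ↔ (X → (X ⊕ V)))) ∨ ((Z ↔ Y) → V) = T ∨ T = T
(((V ⊕ (Y → (Z ↔ Y))) ↔ ((¬¬(Z ↔ X) ⊕ X) ↔ (X → (X ⊕ V)))) ∨ ((Z ↔ Y) → V)) → Y = T → F = F
Y → ((((V ⊕ (Y → (Z ↔ Y))) ↔ ((¬¬(Z ↔ X) ⊕ X) ↔ (X → (X ⊕ V)))) ∨ ((Z ↔ Y) → V)) → Y) = F → F = T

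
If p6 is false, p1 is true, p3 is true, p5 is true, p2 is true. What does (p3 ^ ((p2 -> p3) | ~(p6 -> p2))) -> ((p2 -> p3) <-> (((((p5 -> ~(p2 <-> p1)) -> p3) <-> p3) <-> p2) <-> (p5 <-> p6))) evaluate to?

T

p2 -> p3 = T -> T = T
p6 -> p2 = F -> T = T
~(p6 -> p2) = ~T = F
(p2 -> p3) | ~(p6 -> p2) = T | F = T
p3 ^ ((p2 -> p3) | ~(p6 -> p2)) = T ^ T = F
p2 -> p3 = T -> T = T
p2 <-> p1 = T <-> T = T
~(p2 <-> p1) = ~T = F
p5 -> ~(p2 <-> p1) = T -> F = F
(p5 -> ~(p2 <-> p1)) -> p3 = F -> T = T
((p5 -> ~(p2 <-> p1)) -> p3) <-> p3 = T <-> T = T
(((p5 -> ~(p2 <-> p1)) -> p3) <-> p3) <-> p2 = T <-> T = T
p5 <-> p6 = T <-> F = F
((((p5 -> ~(p2 <-> p1)) -> p3) <-> p3) <-> p2) <-> (p5 <-> p6) = T <-> F = F
(p2 -> p3) <-> (((((p5 -> ~(p2 <-> p1)) -> p3) <-> p3) <-> p2) <-> (p5 <-> p6)) = T <-> F = F
(p3 ^ ((p2 -> p3) | ~(p6 -> p2))) -> ((p2 -> p3) <-> (((((p5 -> ~(p2 <-> p1)) -> p3) <-> p3) <-> p2) <-> (p5 <-> p6))) = F -> F = T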